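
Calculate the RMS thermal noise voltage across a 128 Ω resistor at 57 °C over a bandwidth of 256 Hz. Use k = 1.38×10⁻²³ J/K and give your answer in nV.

T = 57 °C + 273.15 = 330.15 K
V_n = √(4kTRB)
4kTRB = 4 × 1.38×10⁻²³ × 330.15 × 1.28×10² × 2.56×10² = 5.97×10⁻¹⁶ V²
V_n = √(5.97×10⁻¹⁶) = 2.44×10⁻⁸ V = 24.4 nV

24.4 nV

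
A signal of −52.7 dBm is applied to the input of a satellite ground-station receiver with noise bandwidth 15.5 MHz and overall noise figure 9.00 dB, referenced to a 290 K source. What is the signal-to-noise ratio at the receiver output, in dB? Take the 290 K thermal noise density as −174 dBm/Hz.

Noise floor: N = −174 + 10 log₁₀(B) + NF
10 log₁₀(1.55×10⁷) = 71.9 dB
N = −174 + 71.9 + 9.00 = −93.10 dBm
SNR = P_sig − N = −52.7 − (−93.10) = 40.40 dB → 40.4 dB

40.4 dB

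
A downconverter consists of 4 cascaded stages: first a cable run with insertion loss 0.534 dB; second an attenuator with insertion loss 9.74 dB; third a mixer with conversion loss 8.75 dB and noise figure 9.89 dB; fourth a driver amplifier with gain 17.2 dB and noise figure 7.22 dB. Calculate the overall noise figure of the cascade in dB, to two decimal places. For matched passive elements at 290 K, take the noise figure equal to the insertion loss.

26.48 dB

Convert to linear (a loss of L dB is a gain of −L dB): F_i = 10^(NF_i/10), G_i = 10^(G_i,dB/10)
  Stage 1: F_1 = 10^(0.534/10) = 1.131, G_1 = 10^(−0.534/10) = 0.8843
  Stage 2: F_2 = 10^(9.74/10) = 9.419, G_2 = 10^(−9.74/10) = 0.1062
  Stage 3: F_3 = 10^(9.89/10) = 9.750, G_3 = 10^(−8.75/10) = 0.1334
  Stage 4: F_4 = 10^(7.22/10) = 5.272, G_4 = 10^(17.2/10) = 52.48
Friis cascade:
  F = 1.131 + (9.419 − 1)/0.8843 + (9.750 − 1)/0.09389 + (5.272 − 1)/0.01252 = 445.1
NF = 10 log₁₀(445.1) = 26.48 dB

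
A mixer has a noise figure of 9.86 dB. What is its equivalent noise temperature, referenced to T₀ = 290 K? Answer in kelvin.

F = 10^(9.86/10) = 9.68278
T_e = (F − 1)·T₀ = (9.68278 − 1) × 290 = 2518 K

2518 K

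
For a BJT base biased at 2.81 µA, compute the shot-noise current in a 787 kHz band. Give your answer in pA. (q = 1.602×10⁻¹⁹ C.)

842 pA

I_n = √(2qI·B)
2qI·B = 2 × 1.602×10⁻¹⁹ × 2.81×10⁻⁶ × 7.87×10⁵ = 7.09×10⁻¹⁹ A²
I_n = √(7.09×10⁻¹⁹) = 8.42×10⁻¹⁰ A = 842 pA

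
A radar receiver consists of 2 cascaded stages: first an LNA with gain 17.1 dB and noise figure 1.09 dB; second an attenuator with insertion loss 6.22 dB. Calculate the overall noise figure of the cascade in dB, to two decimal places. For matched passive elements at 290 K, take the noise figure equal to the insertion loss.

Convert to linear (a loss of L dB is a gain of −L dB): F_i = 10^(NF_i/10), G_i = 10^(G_i,dB/10)
  Stage 1: F_1 = 10^(1.09/10) = 1.285, G_1 = 10^(17.1/10) = 51.29
  Stage 2: F_2 = 10^(6.22/10) = 4.188, G_2 = 10^(−6.22/10) = 0.2388
Friis cascade:
  F = 1.285 + (4.188 − 1)/51.29 = 1.347
NF = 10 log₁₀(1.347) = 1.30 dB

1.30 dB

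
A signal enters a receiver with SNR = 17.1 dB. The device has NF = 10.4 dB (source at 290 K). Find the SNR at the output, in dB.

6.7 dB

By definition F = SNR_in/SNR_out, so in dB: SNR_out = SNR_in − NF
SNR_out = 17.1 − 10.4 = 6.7 dB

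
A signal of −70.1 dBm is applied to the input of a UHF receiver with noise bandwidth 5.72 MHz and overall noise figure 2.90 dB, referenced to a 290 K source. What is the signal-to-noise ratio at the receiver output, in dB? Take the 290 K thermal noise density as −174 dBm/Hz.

33.4 dB

Noise floor: N = −174 + 10 log₁₀(B) + NF
10 log₁₀(5.72×10⁶) = 67.57 dB
N = −174 + 67.57 + 2.90 = −103.53 dBm
SNR = P_sig − N = −70.1 − (−103.53) = 33.43 dB → 33.4 dB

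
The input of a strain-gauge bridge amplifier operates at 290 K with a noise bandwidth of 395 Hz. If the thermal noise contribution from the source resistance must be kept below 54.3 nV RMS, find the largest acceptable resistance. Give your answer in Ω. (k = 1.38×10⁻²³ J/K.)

466 Ω

Johnson–Nyquist: V_n = √(4kTRB) ⇒ R = V_n² / (4kTB)
4kTB = 4 × 1.38×10⁻²³ × 290 × 3.95×10² = 6.32×10⁻¹⁸
R = (5.43×10⁻⁸)² / 6.32×10⁻¹⁸ = 4.66×10² Ω = 466 Ω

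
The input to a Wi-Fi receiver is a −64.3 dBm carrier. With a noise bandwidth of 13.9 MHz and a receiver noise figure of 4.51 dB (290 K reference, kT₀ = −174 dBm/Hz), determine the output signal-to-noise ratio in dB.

Noise floor: N = −174 + 10 log₁₀(B) + NF
10 log₁₀(1.39×10⁷) = 71.43 dB
N = −174 + 71.43 + 4.51 = −98.06 dBm
SNR = P_sig − N = −64.3 − (−98.06) = 33.76 dB → 33.8 dB

33.8 dB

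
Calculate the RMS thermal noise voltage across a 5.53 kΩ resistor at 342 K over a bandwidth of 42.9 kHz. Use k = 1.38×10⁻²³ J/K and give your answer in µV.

2.12 µV

V_n = √(4kTRB)
4kTRB = 4 × 1.38×10⁻²³ × 342 × 5.53×10³ × 4.29×10⁴ = 4.48×10⁻¹² V²
V_n = √(4.48×10⁻¹²) = 2.12×10⁻⁶ V = 2.12 µV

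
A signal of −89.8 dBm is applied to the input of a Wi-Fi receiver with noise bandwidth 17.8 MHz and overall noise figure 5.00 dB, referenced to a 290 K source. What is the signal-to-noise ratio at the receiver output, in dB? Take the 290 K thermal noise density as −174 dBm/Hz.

Noise floor: N = −174 + 10 log₁₀(B) + NF
10 log₁₀(1.78×10⁷) = 72.5 dB
N = −174 + 72.5 + 5.00 = −96.50 dBm
SNR = P_sig − N = −89.8 − (−96.50) = 6.70 dB → 6.7 dB

6.7 dB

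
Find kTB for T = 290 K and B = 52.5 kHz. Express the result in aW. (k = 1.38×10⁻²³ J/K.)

210 aW

P_n = kTB = 1.38×10⁻²³ × 290 × 5.25×10⁴ = 2.10×10⁻¹⁶ W = 210 aW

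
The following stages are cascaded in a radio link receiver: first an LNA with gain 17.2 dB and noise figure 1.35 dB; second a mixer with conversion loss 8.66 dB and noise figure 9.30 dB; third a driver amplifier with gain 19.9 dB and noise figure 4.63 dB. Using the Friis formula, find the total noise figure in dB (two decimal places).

2.49 dB

Convert to linear (a loss of L dB is a gain of −L dB): F_i = 10^(NF_i/10), G_i = 10^(G_i,dB/10)
  Stage 1: F_1 = 10^(1.35/10) = 1.365, G_1 = 10^(17.2/10) = 52.48
  Stage 2: F_2 = 10^(9.30/10) = 8.511, G_2 = 10^(−8.66/10) = 0.1361
  Stage 3: F_3 = 10^(4.63/10) = 2.904, G_3 = 10^(19.9/10) = 97.72
Friis cascade:
  F = 1.365 + (8.511 − 1)/52.48 + (2.904 − 1)/7.145 = 1.774
NF = 10 log₁₀(1.774) = 2.49 dB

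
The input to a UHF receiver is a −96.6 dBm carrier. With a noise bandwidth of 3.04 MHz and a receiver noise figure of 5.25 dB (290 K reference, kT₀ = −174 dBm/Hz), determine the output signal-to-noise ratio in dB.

7.3 dB

Noise floor: N = −174 + 10 log₁₀(B) + NF
10 log₁₀(3.04×10⁶) = 64.83 dB
N = −174 + 64.83 + 5.25 = −103.92 dBm
SNR = P_sig − N = −96.6 − (−103.92) = 7.32 dB → 7.3 dB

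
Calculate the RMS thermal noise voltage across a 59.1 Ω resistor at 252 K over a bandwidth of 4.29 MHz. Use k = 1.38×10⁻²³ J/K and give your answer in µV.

1.88 µV

V_n = √(4kTRB)
4kTRB = 4 × 1.38×10⁻²³ × 252 × 5.91×10¹ × 4.29×10⁶ = 3.53×10⁻¹² V²
V_n = √(3.53×10⁻¹²) = 1.88×10⁻⁶ V = 1.88 µV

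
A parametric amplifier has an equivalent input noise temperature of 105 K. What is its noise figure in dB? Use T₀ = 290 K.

1.34 dB

F = 1 + T_e/T₀ = 1 + 105/290 = 1.36207
NF = 10 log₁₀(1.36207) = 1.34 dB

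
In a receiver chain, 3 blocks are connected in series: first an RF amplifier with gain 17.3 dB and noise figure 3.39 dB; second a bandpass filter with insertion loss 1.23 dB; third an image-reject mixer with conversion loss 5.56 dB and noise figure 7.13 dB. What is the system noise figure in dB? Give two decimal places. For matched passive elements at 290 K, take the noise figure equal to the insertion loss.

Convert to linear (a loss of L dB is a gain of −L dB): F_i = 10^(NF_i/10), G_i = 10^(G_i,dB/10)
  Stage 1: F_1 = 10^(3.39/10) = 2.183, G_1 = 10^(17.3/10) = 53.70
  Stage 2: F_2 = 10^(1.23/10) = 1.327, G_2 = 10^(−1.23/10) = 0.7534
  Stage 3: F_3 = 10^(7.13/10) = 5.164, G_3 = 10^(−5.56/10) = 0.2780
Friis cascade:
  F = 2.183 + (1.327 − 1)/53.70 + (5.164 − 1)/40.46 = 2.292
NF = 10 log₁₀(2.292) = 3.60 dB

3.60 dB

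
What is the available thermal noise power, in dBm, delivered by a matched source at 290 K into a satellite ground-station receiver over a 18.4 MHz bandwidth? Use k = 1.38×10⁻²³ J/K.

P_n = kTB = 1.38×10⁻²³ × 290 × 1.84×10⁷ = 7.36×10⁻¹⁴ W
In dBm: 10 log₁₀(7.36×10⁻¹⁴ / 10⁻³) = −101.3 dBm

−101.3 dBm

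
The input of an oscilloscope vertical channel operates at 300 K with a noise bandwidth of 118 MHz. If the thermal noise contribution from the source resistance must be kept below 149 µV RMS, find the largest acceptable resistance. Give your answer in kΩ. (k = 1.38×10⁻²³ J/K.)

11.4 kΩ

Johnson–Nyquist: V_n = √(4kTRB) ⇒ R = V_n² / (4kTB)
4kTB = 4 × 1.38×10⁻²³ × 300 × 1.18×10⁸ = 1.95×10⁻¹²
R = (1.49×10⁻⁴)² / 1.95×10⁻¹² = 1.14×10⁴ Ω = 11.4 kΩ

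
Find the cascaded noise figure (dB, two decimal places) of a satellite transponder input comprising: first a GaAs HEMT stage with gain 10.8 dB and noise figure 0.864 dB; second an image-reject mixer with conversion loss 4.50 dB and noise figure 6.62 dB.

Convert to linear (a loss of L dB is a gain of −L dB): F_i = 10^(NF_i/10), G_i = 10^(G_i,dB/10)
  Stage 1: F_1 = 10^(0.864/10) = 1.220, G_1 = 10^(10.8/10) = 12.02
  Stage 2: F_2 = 10^(6.62/10) = 4.592, G_2 = 10^(−4.50/10) = 0.3548
Friis cascade:
  F = 1.220 + (4.592 − 1)/12.02 = 1.519
NF = 10 log₁₀(1.519) = 1.82 dB

1.82 dB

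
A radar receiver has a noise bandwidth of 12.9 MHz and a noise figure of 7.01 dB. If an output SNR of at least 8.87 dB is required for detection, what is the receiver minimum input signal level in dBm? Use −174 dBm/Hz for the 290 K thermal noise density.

−87.0 dBm

Sensitivity = −174 + 10 log₁₀(B) + NF + SNR_min
= −174 + 71.11 + 7.01 + 8.87
= −87.01 dBm → −87.0 dBm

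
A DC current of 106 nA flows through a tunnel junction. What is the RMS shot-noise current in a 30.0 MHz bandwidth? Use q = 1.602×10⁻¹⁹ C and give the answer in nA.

I_n = √(2qI·B)
2qI·B = 2 × 1.602×10⁻¹⁹ × 1.06×10⁻⁷ × 3.00×10⁷ = 1.02×10⁻¹⁸ A²
I_n = √(1.02×10⁻¹⁸) = 1.01×10⁻⁹ A = 1.01 nA

1.01 nA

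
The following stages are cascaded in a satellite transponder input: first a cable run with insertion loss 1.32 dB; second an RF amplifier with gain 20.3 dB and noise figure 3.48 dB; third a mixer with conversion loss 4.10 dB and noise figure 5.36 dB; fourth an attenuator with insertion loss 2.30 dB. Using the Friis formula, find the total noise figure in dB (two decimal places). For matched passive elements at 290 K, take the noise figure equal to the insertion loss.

Convert to linear (a loss of L dB is a gain of −L dB): F_i = 10^(NF_i/10), G_i = 10^(G_i,dB/10)
  Stage 1: F_1 = 10^(1.32/10) = 1.355, G_1 = 10^(−1.32/10) = 0.7379
  Stage 2: F_2 = 10^(3.48/10) = 2.228, G_2 = 10^(20.3/10) = 107.2
  Stage 3: F_3 = 10^(5.36/10) = 3.436, G_3 = 10^(−4.10/10) = 0.3890
  Stage 4: F_4 = 10^(2.30/10) = 1.698, G_4 = 10^(−2.30/10) = 0.5888
Friis cascade:
  F = 1.355 + (2.228 − 1)/0.7379 + (3.436 − 1)/79.07 + (1.698 − 1)/30.76 = 3.073
NF = 10 log₁₀(3.073) = 4.88 dB

4.88 dB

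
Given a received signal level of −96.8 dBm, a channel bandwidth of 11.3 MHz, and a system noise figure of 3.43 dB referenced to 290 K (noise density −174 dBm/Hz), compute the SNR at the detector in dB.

Noise floor: N = −174 + 10 log₁₀(B) + NF
10 log₁₀(1.13×10⁷) = 70.53 dB
N = −174 + 70.53 + 3.43 = −100.04 dBm
SNR = P_sig − N = −96.8 − (−100.04) = 3.24 dB → 3.2 dB

3.2 dB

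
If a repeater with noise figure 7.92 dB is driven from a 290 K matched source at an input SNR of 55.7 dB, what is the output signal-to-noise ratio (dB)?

By definition F = SNR_in/SNR_out, so in dB: SNR_out = SNR_in − NF
SNR_out = 55.7 − 7.92 = 47.78 dB

47.78 dB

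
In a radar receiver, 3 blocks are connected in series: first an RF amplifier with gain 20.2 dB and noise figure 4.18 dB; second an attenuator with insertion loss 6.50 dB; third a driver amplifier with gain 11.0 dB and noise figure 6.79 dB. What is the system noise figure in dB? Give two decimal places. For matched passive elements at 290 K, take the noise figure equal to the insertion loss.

Convert to linear (a loss of L dB is a gain of −L dB): F_i = 10^(NF_i/10), G_i = 10^(G_i,dB/10)
  Stage 1: F_1 = 10^(4.18/10) = 2.618, G_1 = 10^(20.2/10) = 104.7
  Stage 2: F_2 = 10^(6.50/10) = 4.467, G_2 = 10^(−6.50/10) = 0.2239
  Stage 3: F_3 = 10^(6.79/10) = 4.775, G_3 = 10^(11.0/10) = 12.59
Friis cascade:
  F = 2.618 + (4.467 − 1)/104.7 + (4.775 − 1)/23.44 = 2.812
NF = 10 log₁₀(2.812) = 4.49 dB

4.49 dB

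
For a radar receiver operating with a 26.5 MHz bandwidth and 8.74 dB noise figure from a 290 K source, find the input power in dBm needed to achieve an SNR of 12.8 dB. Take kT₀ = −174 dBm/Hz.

Sensitivity = −174 + 10 log₁₀(B) + NF + SNR_min
= −174 + 74.23 + 8.74 + 12.8
= −78.23 dBm → −78.2 dBm

−78.2 dBm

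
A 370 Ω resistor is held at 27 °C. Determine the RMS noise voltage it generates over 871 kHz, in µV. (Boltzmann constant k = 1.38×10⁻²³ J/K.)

2.31 µV

T = 27 °C + 273.15 = 300.15 K
V_n = √(4kTRB)
4kTRB = 4 × 1.38×10⁻²³ × 300.15 × 3.70×10² × 8.71×10⁵ = 5.34×10⁻¹² V²
V_n = √(5.34×10⁻¹²) = 2.31×10⁻⁶ V = 2.31 µV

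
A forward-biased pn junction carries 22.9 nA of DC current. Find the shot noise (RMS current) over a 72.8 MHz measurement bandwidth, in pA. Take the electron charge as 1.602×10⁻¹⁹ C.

I_n = √(2qI·B)
2qI·B = 2 × 1.602×10⁻¹⁹ × 2.29×10⁻⁸ × 7.28×10⁷ = 5.34×10⁻¹⁹ A²
I_n = √(5.34×10⁻¹⁹) = 7.31×10⁻¹⁰ A = 731 pA

731 pA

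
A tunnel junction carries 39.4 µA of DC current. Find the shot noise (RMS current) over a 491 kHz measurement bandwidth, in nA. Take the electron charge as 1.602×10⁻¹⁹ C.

I_n = √(2qI·B)
2qI·B = 2 × 1.602×10⁻¹⁹ × 3.94×10⁻⁵ × 4.91×10⁵ = 6.20×10⁻¹⁸ A²
I_n = √(6.20×10⁻¹⁸) = 2.49×10⁻⁹ A = 2.49 nA

2.49 nA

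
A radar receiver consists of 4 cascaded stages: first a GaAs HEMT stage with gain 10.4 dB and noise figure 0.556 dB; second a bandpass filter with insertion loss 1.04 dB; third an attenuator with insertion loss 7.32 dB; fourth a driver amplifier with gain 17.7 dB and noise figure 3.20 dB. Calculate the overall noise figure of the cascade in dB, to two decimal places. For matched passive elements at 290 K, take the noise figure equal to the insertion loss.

Convert to linear (a loss of L dB is a gain of −L dB): F_i = 10^(NF_i/10), G_i = 10^(G_i,dB/10)
  Stage 1: F_1 = 10^(0.556/10) = 1.137, G_1 = 10^(10.4/10) = 10.96
  Stage 2: F_2 = 10^(1.04/10) = 1.271, G_2 = 10^(−1.04/10) = 0.7870
  Stage 3: F_3 = 10^(7.32/10) = 5.395, G_3 = 10^(−7.32/10) = 0.1854
  Stage 4: F_4 = 10^(3.20/10) = 2.089, G_4 = 10^(17.7/10) = 58.88
Friis cascade:
  F = 1.137 + (1.271 − 1)/10.96 + (5.395 − 1)/8.630 + (2.089 − 1)/1.600 = 2.352
NF = 10 log₁₀(2.352) = 3.71 dB

3.71 dB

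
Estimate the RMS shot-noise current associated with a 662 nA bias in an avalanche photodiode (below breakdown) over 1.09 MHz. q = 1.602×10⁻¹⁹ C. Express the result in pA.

481 pA

I_n = √(2qI·B)
2qI·B = 2 × 1.602×10⁻¹⁹ × 6.62×10⁻⁷ × 1.09×10⁶ = 2.31×10⁻¹⁹ A²
I_n = √(2.31×10⁻¹⁹) = 4.81×10⁻¹⁰ A = 481 pA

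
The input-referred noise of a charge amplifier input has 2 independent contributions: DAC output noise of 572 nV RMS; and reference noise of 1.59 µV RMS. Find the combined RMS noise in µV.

1.69 µV

Uncorrelated sources add in power (mean-square): V_tot = √(ΣV_i²)
V_tot = √[(5.72×10⁻⁷)² + (1.59×10⁻⁶)²] = 1.69×10⁻⁶ V = 1.69 µV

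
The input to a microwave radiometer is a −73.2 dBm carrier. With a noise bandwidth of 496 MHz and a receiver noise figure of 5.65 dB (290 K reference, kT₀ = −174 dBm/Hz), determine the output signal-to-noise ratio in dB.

Noise floor: N = −174 + 10 log₁₀(B) + NF
10 log₁₀(4.96×10⁸) = 86.95 dB
N = −174 + 86.95 + 5.65 = −81.40 dBm
SNR = P_sig − N = −73.2 − (−81.40) = 8.20 dB → 8.2 dB

8.2 dB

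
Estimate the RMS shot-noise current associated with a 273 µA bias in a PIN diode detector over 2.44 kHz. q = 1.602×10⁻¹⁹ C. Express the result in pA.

462 pA

I_n = √(2qI·B)
2qI·B = 2 × 1.602×10⁻¹⁹ × 2.73×10⁻⁴ × 2.44×10³ = 2.13×10⁻¹⁹ A²
I_n = √(2.13×10⁻¹⁹) = 4.62×10⁻¹⁰ A = 462 pA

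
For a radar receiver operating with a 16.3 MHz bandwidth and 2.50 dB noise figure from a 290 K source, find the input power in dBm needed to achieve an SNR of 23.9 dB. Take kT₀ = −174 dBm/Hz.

Sensitivity = −174 + 10 log₁₀(B) + NF + SNR_min
= −174 + 72.12 + 2.50 + 23.9
= −75.48 dBm → −75.5 dBm

−75.5 dBm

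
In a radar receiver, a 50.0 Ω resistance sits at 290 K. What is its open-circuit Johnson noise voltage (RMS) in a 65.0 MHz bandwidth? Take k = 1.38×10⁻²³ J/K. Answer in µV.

7.21 µV

V_n = √(4kTRB)
4kTRB = 4 × 1.38×10⁻²³ × 290 × 5.00×10¹ × 6.50×10⁷ = 5.20×10⁻¹¹ V²
V_n = √(5.20×10⁻¹¹) = 7.21×10⁻⁶ V = 7.21 µV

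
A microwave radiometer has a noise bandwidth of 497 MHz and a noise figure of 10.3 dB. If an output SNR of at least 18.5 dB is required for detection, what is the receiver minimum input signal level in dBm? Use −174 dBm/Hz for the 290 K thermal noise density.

Sensitivity = −174 + 10 log₁₀(B) + NF + SNR_min
= −174 + 86.96 + 10.3 + 18.5
= −58.24 dBm → −58.2 dBm

−58.2 dBm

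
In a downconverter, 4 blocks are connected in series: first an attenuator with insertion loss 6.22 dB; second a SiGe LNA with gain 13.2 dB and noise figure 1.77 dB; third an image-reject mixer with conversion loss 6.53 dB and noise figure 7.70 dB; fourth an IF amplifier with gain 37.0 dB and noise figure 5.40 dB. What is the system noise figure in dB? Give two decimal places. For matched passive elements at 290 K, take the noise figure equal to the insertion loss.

9.78 dB

Convert to linear (a loss of L dB is a gain of −L dB): F_i = 10^(NF_i/10), G_i = 10^(G_i,dB/10)
  Stage 1: F_1 = 10^(6.22/10) = 4.188, G_1 = 10^(−6.22/10) = 0.2388
  Stage 2: F_2 = 10^(1.77/10) = 1.503, G_2 = 10^(13.2/10) = 20.89
  Stage 3: F_3 = 10^(7.70/10) = 5.888, G_3 = 10^(−6.53/10) = 0.2223
  Stage 4: F_4 = 10^(5.40/10) = 3.467, G_4 = 10^(37.0/10) = 5012
Friis cascade:
  F = 4.188 + (1.503 − 1)/0.2388 + (5.888 − 1)/4.989 + (3.467 − 1)/1.109 = 9.499
NF = 10 log₁₀(9.499) = 9.78 dB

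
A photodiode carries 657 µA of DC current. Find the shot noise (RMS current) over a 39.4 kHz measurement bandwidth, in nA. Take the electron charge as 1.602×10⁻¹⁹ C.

2.88 nA

I_n = √(2qI·B)
2qI·B = 2 × 1.602×10⁻¹⁹ × 6.57×10⁻⁴ × 3.94×10⁴ = 8.29×10⁻¹⁸ A²
I_n = √(8.29×10⁻¹⁸) = 2.88×10⁻⁹ A = 2.88 nA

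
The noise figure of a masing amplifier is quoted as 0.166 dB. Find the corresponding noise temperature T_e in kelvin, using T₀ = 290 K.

F = 10^(0.166/10) = 1.03896
T_e = (F − 1)·T₀ = (1.03896 − 1) × 290 = 11.3 K

11.3 K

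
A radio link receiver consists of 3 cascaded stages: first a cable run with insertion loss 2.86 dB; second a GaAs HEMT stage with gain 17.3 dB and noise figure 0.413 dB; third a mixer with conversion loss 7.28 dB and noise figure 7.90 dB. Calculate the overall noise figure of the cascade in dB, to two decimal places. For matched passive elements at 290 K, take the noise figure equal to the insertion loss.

Convert to linear (a loss of L dB is a gain of −L dB): F_i = 10^(NF_i/10), G_i = 10^(G_i,dB/10)
  Stage 1: F_1 = 10^(2.86/10) = 1.932, G_1 = 10^(−2.86/10) = 0.5176
  Stage 2: F_2 = 10^(0.413/10) = 1.100, G_2 = 10^(17.3/10) = 53.70
  Stage 3: F_3 = 10^(7.90/10) = 6.166, G_3 = 10^(−7.28/10) = 0.1871
Friis cascade:
  F = 1.932 + (1.100 − 1)/0.5176 + (6.166 − 1)/27.80 = 2.311
NF = 10 log₁₀(2.311) = 3.64 dB

3.64 dB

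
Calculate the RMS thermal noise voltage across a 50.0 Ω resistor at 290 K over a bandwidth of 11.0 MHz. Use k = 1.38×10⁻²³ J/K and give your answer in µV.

2.97 µV

V_n = √(4kTRB)
4kTRB = 4 × 1.38×10⁻²³ × 290 × 5.00×10¹ × 1.10×10⁷ = 8.80×10⁻¹² V²
V_n = √(8.80×10⁻¹²) = 2.97×10⁻⁶ V = 2.97 µV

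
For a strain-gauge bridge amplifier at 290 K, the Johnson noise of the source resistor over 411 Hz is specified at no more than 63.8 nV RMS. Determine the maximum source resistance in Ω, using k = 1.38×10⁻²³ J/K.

Johnson–Nyquist: V_n = √(4kTRB) ⇒ R = V_n² / (4kTB)
4kTB = 4 × 1.38×10⁻²³ × 290 × 4.11×10² = 6.58×10⁻¹⁸
R = (6.38×10⁻⁸)² / 6.58×10⁻¹⁸ = 6.19×10² Ω = 619 Ω

619 Ω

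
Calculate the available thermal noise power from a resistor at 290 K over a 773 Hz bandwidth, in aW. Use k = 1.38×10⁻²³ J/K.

P_n = kTB = 1.38×10⁻²³ × 290 × 7.73×10² = 3.09×10⁻¹⁸ W = 3.09 aW

3.09 aW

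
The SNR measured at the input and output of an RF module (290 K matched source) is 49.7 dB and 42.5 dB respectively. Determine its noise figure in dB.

NF (dB) = SNR_in(dB) − SNR_out(dB) when the source is at T₀
NF = 49.7 − 42.5 = 7.2 dB

7.2 dB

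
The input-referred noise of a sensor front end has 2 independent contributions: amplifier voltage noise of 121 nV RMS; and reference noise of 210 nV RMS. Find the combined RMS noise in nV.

Uncorrelated sources add in power (mean-square): V_tot = √(ΣV_i²)
V_tot = √[(1.21×10⁻⁷)² + (2.10×10⁻⁷)²] = 2.42×10⁻⁷ V = 242 nV

242 nV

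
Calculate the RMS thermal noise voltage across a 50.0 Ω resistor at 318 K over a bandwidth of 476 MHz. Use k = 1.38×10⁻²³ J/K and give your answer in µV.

V_n = √(4kTRB)
4kTRB = 4 × 1.38×10⁻²³ × 318 × 5.00×10¹ × 4.76×10⁸ = 4.18×10⁻¹⁰ V²
V_n = √(4.18×10⁻¹⁰) = 2.04×10⁻⁵ V = 20.4 µV

20.4 µV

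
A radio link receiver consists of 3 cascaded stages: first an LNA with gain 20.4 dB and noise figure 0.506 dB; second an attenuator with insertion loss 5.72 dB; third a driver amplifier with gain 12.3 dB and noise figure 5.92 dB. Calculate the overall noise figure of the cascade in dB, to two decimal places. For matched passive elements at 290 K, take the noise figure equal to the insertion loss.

Convert to linear (a loss of L dB is a gain of −L dB): F_i = 10^(NF_i/10), G_i = 10^(G_i,dB/10)
  Stage 1: F_1 = 10^(0.506/10) = 1.124, G_1 = 10^(20.4/10) = 109.6
  Stage 2: F_2 = 10^(5.72/10) = 3.733, G_2 = 10^(−5.72/10) = 0.2679
  Stage 3: F_3 = 10^(5.92/10) = 3.908, G_3 = 10^(12.3/10) = 16.98
Friis cascade:
  F = 1.124 + (3.733 − 1)/109.6 + (3.908 − 1)/29.38 = 1.247
NF = 10 log₁₀(1.247) = 0.96 dB

0.96 dB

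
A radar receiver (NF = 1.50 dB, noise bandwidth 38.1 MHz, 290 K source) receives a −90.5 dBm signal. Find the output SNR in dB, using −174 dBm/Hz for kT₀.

Noise floor: N = −174 + 10 log₁₀(B) + NF
10 log₁₀(3.81×10⁷) = 75.81 dB
N = −174 + 75.81 + 1.50 = −96.69 dBm
SNR = P_sig − N = −90.5 − (−96.69) = 6.19 dB → 6.2 dB

6.2 dB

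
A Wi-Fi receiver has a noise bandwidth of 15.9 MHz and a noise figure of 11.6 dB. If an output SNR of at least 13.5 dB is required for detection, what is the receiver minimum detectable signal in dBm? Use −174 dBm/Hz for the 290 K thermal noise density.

Sensitivity = −174 + 10 log₁₀(B) + NF + SNR_min
= −174 + 72.01 + 11.6 + 13.5
= −76.89 dBm → −76.9 dBm

−76.9 dBm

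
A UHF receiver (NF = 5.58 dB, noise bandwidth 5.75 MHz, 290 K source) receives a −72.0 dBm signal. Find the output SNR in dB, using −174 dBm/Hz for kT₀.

Noise floor: N = −174 + 10 log₁₀(B) + NF
10 log₁₀(5.75×10⁶) = 67.6 dB
N = −174 + 67.6 + 5.58 = −100.82 dBm
SNR = P_sig − N = −72.0 − (−100.82) = 28.82 dB → 28.8 dB

28.8 dB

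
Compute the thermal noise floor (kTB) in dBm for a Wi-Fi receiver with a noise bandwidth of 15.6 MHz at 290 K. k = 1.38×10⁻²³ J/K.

−102.0 dBm

P_n = kTB = 1.38×10⁻²³ × 290 × 1.56×10⁷ = 6.24×10⁻¹⁴ W
In dBm: 10 log₁₀(6.24×10⁻¹⁴ / 10⁻³) = −102.0 dBm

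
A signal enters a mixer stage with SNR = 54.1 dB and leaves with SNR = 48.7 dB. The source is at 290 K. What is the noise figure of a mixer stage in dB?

5.4 dB

NF (dB) = SNR_in(dB) − SNR_out(dB) when the source is at T₀
NF = 54.1 − 48.7 = 5.4 dB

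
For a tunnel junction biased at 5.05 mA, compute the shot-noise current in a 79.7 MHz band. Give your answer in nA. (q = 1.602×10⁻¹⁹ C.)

I_n = √(2qI·B)
2qI·B = 2 × 1.602×10⁻¹⁹ × 5.05×10⁻³ × 7.97×10⁷ = 1.29×10⁻¹³ A²
I_n = √(1.29×10⁻¹³) = 3.59×10⁻⁷ A = 359 nA

359 nA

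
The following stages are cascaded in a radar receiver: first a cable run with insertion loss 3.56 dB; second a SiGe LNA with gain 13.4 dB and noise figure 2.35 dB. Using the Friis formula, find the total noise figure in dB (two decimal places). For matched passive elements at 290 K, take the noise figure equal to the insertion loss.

5.91 dB

Convert to linear (a loss of L dB is a gain of −L dB): F_i = 10^(NF_i/10), G_i = 10^(G_i,dB/10)
  Stage 1: F_1 = 10^(3.56/10) = 2.270, G_1 = 10^(−3.56/10) = 0.4406
  Stage 2: F_2 = 10^(2.35/10) = 1.718, G_2 = 10^(13.4/10) = 21.88
Friis cascade:
  F = 2.270 + (1.718 − 1)/0.4406 = 3.899
NF = 10 log₁₀(3.899) = 5.91 dB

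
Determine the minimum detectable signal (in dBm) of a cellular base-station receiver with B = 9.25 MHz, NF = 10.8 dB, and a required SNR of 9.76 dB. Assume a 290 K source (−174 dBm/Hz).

Sensitivity = −174 + 10 log₁₀(B) + NF + SNR_min
= −174 + 69.66 + 10.8 + 9.76
= −83.78 dBm → −83.8 dBm

−83.8 dBm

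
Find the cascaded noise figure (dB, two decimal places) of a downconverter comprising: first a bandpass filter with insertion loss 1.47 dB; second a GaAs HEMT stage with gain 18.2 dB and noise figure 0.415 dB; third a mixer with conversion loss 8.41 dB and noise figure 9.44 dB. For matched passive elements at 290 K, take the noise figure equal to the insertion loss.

Convert to linear (a loss of L dB is a gain of −L dB): F_i = 10^(NF_i/10), G_i = 10^(G_i,dB/10)
  Stage 1: F_1 = 10^(1.47/10) = 1.403, G_1 = 10^(−1.47/10) = 0.7129
  Stage 2: F_2 = 10^(0.415/10) = 1.100, G_2 = 10^(18.2/10) = 66.07
  Stage 3: F_3 = 10^(9.44/10) = 8.790, G_3 = 10^(−8.41/10) = 0.1442
Friis cascade:
  F = 1.403 + (1.100 − 1)/0.7129 + (8.790 − 1)/47.10 = 1.709
NF = 10 log₁₀(1.709) = 2.33 dB

2.33 dB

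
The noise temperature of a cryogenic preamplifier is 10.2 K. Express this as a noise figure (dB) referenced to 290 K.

F = 1 + T_e/T₀ = 1 + 10.2/290 = 1.03517
NF = 10 log₁₀(1.03517) = 0.150 dB

0.150 dB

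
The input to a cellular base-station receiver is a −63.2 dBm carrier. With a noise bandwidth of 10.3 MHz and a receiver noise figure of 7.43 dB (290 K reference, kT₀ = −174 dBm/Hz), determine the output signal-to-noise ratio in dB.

Noise floor: N = −174 + 10 log₁₀(B) + NF
10 log₁₀(1.03×10⁷) = 70.13 dB
N = −174 + 70.13 + 7.43 = −96.44 dBm
SNR = P_sig − N = −63.2 − (−96.44) = 33.24 dB → 33.2 dB

33.2 dB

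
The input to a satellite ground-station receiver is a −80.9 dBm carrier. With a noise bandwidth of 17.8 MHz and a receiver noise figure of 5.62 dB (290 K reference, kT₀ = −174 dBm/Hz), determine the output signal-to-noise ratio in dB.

15.0 dB

Noise floor: N = −174 + 10 log₁₀(B) + NF
10 log₁₀(1.78×10⁷) = 72.5 dB
N = −174 + 72.5 + 5.62 = −95.88 dBm
SNR = P_sig − N = −80.9 − (−95.88) = 14.98 dB → 15.0 dB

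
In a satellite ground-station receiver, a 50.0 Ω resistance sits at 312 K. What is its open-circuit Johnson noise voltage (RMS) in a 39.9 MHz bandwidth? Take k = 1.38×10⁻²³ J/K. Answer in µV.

V_n = √(4kTRB)
4kTRB = 4 × 1.38×10⁻²³ × 312 × 5.00×10¹ × 3.99×10⁷ = 3.44×10⁻¹¹ V²
V_n = √(3.44×10⁻¹¹) = 5.86×10⁻⁶ V = 5.86 µV

5.86 µV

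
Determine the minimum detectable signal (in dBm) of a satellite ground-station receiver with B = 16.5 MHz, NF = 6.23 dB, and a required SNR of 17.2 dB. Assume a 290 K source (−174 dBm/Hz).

Sensitivity = −174 + 10 log₁₀(B) + NF + SNR_min
= −174 + 72.17 + 6.23 + 17.2
= −78.40 dBm → −78.4 dBm

−78.4 dBm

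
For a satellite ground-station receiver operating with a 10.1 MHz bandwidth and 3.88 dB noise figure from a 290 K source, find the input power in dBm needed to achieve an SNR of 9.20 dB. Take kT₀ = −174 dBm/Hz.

−90.9 dBm

Sensitivity = −174 + 10 log₁₀(B) + NF + SNR_min
= −174 + 70.04 + 3.88 + 9.20
= −90.88 dBm → −90.9 dBm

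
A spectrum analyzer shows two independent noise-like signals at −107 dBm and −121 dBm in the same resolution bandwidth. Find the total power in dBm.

−106.8 dBm

Convert to linear, add, convert back:
P₁ = 2.00×10⁻¹⁴ W, P₂ = 7.94×10⁻¹⁶ W
P_tot = 2.07×10⁻¹⁴ W → 10 log₁₀(P_tot / 10⁻³) = −106.8 dBm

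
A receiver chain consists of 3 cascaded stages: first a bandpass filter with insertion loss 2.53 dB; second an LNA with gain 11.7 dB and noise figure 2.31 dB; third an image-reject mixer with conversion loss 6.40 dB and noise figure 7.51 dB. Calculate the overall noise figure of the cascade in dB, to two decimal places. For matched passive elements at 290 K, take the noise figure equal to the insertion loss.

5.57 dB

Convert to linear (a loss of L dB is a gain of −L dB): F_i = 10^(NF_i/10), G_i = 10^(G_i,dB/10)
  Stage 1: F_1 = 10^(2.53/10) = 1.791, G_1 = 10^(−2.53/10) = 0.5585
  Stage 2: F_2 = 10^(2.31/10) = 1.702, G_2 = 10^(11.7/10) = 14.79
  Stage 3: F_3 = 10^(7.51/10) = 5.636, G_3 = 10^(−6.40/10) = 0.2291
Friis cascade:
  F = 1.791 + (1.702 − 1)/0.5585 + (5.636 − 1)/8.260 = 3.609
NF = 10 log₁₀(3.609) = 5.57 dB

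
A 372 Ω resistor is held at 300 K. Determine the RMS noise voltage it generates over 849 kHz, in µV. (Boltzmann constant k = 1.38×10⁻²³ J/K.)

V_n = √(4kTRB)
4kTRB = 4 × 1.38×10⁻²³ × 300 × 3.72×10² × 8.49×10⁵ = 5.23×10⁻¹² V²
V_n = √(5.23×10⁻¹²) = 2.29×10⁻⁶ V = 2.29 µV

2.29 µV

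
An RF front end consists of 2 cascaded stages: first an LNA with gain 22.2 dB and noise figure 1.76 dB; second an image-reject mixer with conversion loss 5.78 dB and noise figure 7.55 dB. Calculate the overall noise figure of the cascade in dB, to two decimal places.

1.84 dB

Convert to linear (a loss of L dB is a gain of −L dB): F_i = 10^(NF_i/10), G_i = 10^(G_i,dB/10)
  Stage 1: F_1 = 10^(1.76/10) = 1.500, G_1 = 10^(22.2/10) = 166.0
  Stage 2: F_2 = 10^(7.55/10) = 5.689, G_2 = 10^(−5.78/10) = 0.2642
Friis cascade:
  F = 1.500 + (5.689 − 1)/166.0 = 1.528
NF = 10 log₁₀(1.528) = 1.84 dB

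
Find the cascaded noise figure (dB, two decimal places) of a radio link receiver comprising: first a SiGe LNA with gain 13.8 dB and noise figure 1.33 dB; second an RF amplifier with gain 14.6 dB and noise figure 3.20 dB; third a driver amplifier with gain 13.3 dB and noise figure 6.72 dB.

Convert to linear (a loss of L dB is a gain of −L dB): F_i = 10^(NF_i/10), G_i = 10^(G_i,dB/10)
  Stage 1: F_1 = 10^(1.33/10) = 1.358, G_1 = 10^(13.8/10) = 23.99
  Stage 2: F_2 = 10^(3.20/10) = 2.089, G_2 = 10^(14.6/10) = 28.84
  Stage 3: F_3 = 10^(6.72/10) = 4.699, G_3 = 10^(13.3/10) = 21.38
Friis cascade:
  F = 1.358 + (2.089 − 1)/23.99 + (4.699 − 1)/691.8 = 1.409
NF = 10 log₁₀(1.409) = 1.49 dB

1.49 dB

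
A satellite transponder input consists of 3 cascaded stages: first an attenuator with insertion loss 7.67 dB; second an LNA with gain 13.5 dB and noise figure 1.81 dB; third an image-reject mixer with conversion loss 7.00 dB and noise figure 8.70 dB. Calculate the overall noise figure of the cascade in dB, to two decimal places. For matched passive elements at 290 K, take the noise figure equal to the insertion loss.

10.23 dB

Convert to linear (a loss of L dB is a gain of −L dB): F_i = 10^(NF_i/10), G_i = 10^(G_i,dB/10)
  Stage 1: F_1 = 10^(7.67/10) = 5.848, G_1 = 10^(−7.67/10) = 0.1710
  Stage 2: F_2 = 10^(1.81/10) = 1.517, G_2 = 10^(13.5/10) = 22.39
  Stage 3: F_3 = 10^(8.70/10) = 7.413, G_3 = 10^(−7.00/10) = 0.1995
Friis cascade:
  F = 5.848 + (1.517 − 1)/0.1710 + (7.413 − 1)/3.828 = 10.55
NF = 10 log₁₀(10.55) = 10.23 dB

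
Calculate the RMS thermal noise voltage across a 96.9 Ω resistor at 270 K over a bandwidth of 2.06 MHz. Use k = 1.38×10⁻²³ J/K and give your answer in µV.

V_n = √(4kTRB)
4kTRB = 4 × 1.38×10⁻²³ × 270 × 9.69×10¹ × 2.06×10⁶ = 2.98×10⁻¹² V²
V_n = √(2.98×10⁻¹²) = 1.72×10⁻⁶ V = 1.72 µV

1.72 µV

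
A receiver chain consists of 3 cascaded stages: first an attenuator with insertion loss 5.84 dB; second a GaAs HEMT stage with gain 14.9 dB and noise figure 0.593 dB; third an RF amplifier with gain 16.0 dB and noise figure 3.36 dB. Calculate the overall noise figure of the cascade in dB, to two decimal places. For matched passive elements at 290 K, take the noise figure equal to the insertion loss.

6.57 dB

Convert to linear (a loss of L dB is a gain of −L dB): F_i = 10^(NF_i/10), G_i = 10^(G_i,dB/10)
  Stage 1: F_1 = 10^(5.84/10) = 3.837, G_1 = 10^(−5.84/10) = 0.2606
  Stage 2: F_2 = 10^(0.593/10) = 1.146, G_2 = 10^(14.9/10) = 30.90
  Stage 3: F_3 = 10^(3.36/10) = 2.168, G_3 = 10^(16.0/10) = 39.81
Friis cascade:
  F = 3.837 + (1.146 − 1)/0.2606 + (2.168 − 1)/8.054 = 4.543
NF = 10 log₁₀(4.543) = 6.57 dB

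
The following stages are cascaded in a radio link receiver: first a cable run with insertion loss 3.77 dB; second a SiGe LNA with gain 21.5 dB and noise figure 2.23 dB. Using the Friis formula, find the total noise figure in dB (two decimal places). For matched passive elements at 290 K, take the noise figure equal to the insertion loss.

Convert to linear (a loss of L dB is a gain of −L dB): F_i = 10^(NF_i/10), G_i = 10^(G_i,dB/10)
  Stage 1: F_1 = 10^(3.77/10) = 2.382, G_1 = 10^(−3.77/10) = 0.4198
  Stage 2: F_2 = 10^(2.23/10) = 1.671, G_2 = 10^(21.5/10) = 141.3
Friis cascade:
  F = 2.382 + (1.671 − 1)/0.4198 = 3.981
NF = 10 log₁₀(3.981) = 6.00 dB

6.00 dB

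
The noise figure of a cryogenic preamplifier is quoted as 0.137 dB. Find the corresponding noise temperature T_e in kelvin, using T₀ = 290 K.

9.29 K

F = 10^(0.137/10) = 1.03205
T_e = (F − 1)·T₀ = (1.03205 − 1) × 290 = 9.29 K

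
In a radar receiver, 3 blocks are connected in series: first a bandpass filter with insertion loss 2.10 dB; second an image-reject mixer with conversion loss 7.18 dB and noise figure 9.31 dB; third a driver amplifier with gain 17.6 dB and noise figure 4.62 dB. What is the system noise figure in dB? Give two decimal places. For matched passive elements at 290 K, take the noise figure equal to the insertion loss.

14.76 dB

Convert to linear (a loss of L dB is a gain of −L dB): F_i = 10^(NF_i/10), G_i = 10^(G_i,dB/10)
  Stage 1: F_1 = 10^(2.10/10) = 1.622, G_1 = 10^(−2.10/10) = 0.6166
  Stage 2: F_2 = 10^(9.31/10) = 8.531, G_2 = 10^(−7.18/10) = 0.1914
  Stage 3: F_3 = 10^(4.62/10) = 2.897, G_3 = 10^(17.6/10) = 57.54
Friis cascade:
  F = 1.622 + (8.531 − 1)/0.6166 + (2.897 − 1)/0.1180 = 29.91
NF = 10 log₁₀(29.91) = 14.76 dB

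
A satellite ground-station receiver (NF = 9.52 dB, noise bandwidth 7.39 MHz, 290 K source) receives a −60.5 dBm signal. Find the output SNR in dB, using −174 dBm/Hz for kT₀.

Noise floor: N = −174 + 10 log₁₀(B) + NF
10 log₁₀(7.39×10⁶) = 68.69 dB
N = −174 + 68.69 + 9.52 = −95.79 dBm
SNR = P_sig − N = −60.5 − (−95.79) = 35.29 dB → 35.3 dB

35.3 dB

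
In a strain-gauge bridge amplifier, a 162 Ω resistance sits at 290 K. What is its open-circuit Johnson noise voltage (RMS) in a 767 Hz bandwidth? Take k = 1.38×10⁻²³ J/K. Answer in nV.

V_n = √(4kTRB)
4kTRB = 4 × 1.38×10⁻²³ × 290 × 1.62×10² × 7.67×10² = 1.99×10⁻¹⁵ V²
V_n = √(1.99×10⁻¹⁵) = 4.46×10⁻⁸ V = 44.6 nV

44.6 nV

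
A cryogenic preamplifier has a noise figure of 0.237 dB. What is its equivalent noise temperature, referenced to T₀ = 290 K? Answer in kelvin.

F = 10^(0.237/10) = 1.05609
T_e = (F − 1)·T₀ = (1.05609 − 1) × 290 = 16.3 K

16.3 K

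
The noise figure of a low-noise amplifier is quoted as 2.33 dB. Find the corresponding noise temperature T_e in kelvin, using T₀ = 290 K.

F = 10^(2.33/10) = 1.71002
T_e = (F − 1)·T₀ = (1.71002 − 1) × 290 = 206 K

206 K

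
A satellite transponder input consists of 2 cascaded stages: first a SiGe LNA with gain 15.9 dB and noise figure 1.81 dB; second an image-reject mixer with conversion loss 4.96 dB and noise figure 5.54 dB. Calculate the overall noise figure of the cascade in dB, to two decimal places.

Convert to linear (a loss of L dB is a gain of −L dB): F_i = 10^(NF_i/10), G_i = 10^(G_i,dB/10)
  Stage 1: F_1 = 10^(1.81/10) = 1.517, G_1 = 10^(15.9/10) = 38.90
  Stage 2: F_2 = 10^(5.54/10) = 3.581, G_2 = 10^(−4.96/10) = 0.3192
Friis cascade:
  F = 1.517 + (3.581 − 1)/38.90 = 1.583
NF = 10 log₁₀(1.583) = 2.00 dB

2.00 dB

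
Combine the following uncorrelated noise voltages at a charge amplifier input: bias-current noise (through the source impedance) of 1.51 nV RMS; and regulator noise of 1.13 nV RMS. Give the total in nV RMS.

Uncorrelated sources add in power (mean-square): V_tot = √(ΣV_i²)
V_tot = √[(1.51×10⁻⁹)² + (1.13×10⁻⁹)²] = 1.89×10⁻⁹ V = 1.89 nV

1.89 nV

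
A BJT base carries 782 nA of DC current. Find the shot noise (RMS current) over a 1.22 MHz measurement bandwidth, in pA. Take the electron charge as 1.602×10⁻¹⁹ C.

553 pA

I_n = √(2qI·B)
2qI·B = 2 × 1.602×10⁻¹⁹ × 7.82×10⁻⁷ × 1.22×10⁶ = 3.06×10⁻¹⁹ A²
I_n = √(3.06×10⁻¹⁹) = 5.53×10⁻¹⁰ A = 553 pA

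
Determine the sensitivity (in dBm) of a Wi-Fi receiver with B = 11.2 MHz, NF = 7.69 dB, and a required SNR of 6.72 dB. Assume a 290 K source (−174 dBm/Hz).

−89.1 dBm

Sensitivity = −174 + 10 log₁₀(B) + NF + SNR_min
= −174 + 70.49 + 7.69 + 6.72
= −89.10 dBm → −89.1 dBm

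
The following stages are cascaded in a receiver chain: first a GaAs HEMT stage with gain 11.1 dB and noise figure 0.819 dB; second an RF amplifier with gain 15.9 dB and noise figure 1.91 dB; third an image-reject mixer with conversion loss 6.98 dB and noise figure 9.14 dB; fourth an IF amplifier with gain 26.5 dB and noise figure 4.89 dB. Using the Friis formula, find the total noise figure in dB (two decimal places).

Convert to linear (a loss of L dB is a gain of −L dB): F_i = 10^(NF_i/10), G_i = 10^(G_i,dB/10)
  Stage 1: F_1 = 10^(0.819/10) = 1.208, G_1 = 10^(11.1/10) = 12.88
  Stage 2: F_2 = 10^(1.91/10) = 1.552, G_2 = 10^(15.9/10) = 38.90
  Stage 3: F_3 = 10^(9.14/10) = 8.204, G_3 = 10^(−6.98/10) = 0.2004
  Stage 4: F_4 = 10^(4.89/10) = 3.083, G_4 = 10^(26.5/10) = 446.7
Friis cascade:
  F = 1.208 + (1.552 − 1)/12.88 + (8.204 − 1)/501.2 + (3.083 − 1)/100.5 = 1.286
NF = 10 log₁₀(1.286) = 1.09 dB

1.09 dB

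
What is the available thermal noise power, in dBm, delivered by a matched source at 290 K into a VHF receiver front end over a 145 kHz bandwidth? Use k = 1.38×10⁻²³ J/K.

P_n = kTB = 1.38×10⁻²³ × 290 × 1.45×10⁵ = 5.80×10⁻¹⁶ W
In dBm: 10 log₁₀(5.80×10⁻¹⁶ / 10⁻³) = −122.4 dBm

−122.4 dBm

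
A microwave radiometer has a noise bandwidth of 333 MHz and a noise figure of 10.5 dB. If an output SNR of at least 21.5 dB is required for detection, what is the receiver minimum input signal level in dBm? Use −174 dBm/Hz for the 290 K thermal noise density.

−56.8 dBm

Sensitivity = −174 + 10 log₁₀(B) + NF + SNR_min
= −174 + 85.22 + 10.5 + 21.5
= −56.78 dBm → −56.8 dBm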